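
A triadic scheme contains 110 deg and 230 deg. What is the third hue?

A triad spaces three hues 120° apart.
The full set is {110°, 230°, 350°}.

350°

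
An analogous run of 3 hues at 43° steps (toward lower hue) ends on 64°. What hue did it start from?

150°

2 steps of 43° (toward lower hue) give a net shift of −86°.
Start = end − shift: 64 + 86 = 150°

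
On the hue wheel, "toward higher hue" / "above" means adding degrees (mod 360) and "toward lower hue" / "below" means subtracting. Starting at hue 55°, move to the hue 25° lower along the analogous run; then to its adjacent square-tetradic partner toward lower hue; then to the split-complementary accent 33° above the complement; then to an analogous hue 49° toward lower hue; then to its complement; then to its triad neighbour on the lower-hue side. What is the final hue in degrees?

−25° (analog 25° ↓): 55 − 25 = 30°
−90° (square ↓): 30 − 90 = -60 → -60 + 360 = 300°
+213° (split-comp 33° ↑): 300 + 213 = 513 → 513 − 360 = 153°
−49° (analog 49° ↓): 153 − 49 = 104°
+180° (complement): 104 + 180 = 284°
−120° (triadic ↓): 284 − 120 = 164°

164°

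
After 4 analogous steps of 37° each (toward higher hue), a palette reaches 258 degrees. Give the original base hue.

4 steps of 37° (toward higher hue) give a net shift of +148°.
Start = end − shift: 258 − 148 = 110°

110°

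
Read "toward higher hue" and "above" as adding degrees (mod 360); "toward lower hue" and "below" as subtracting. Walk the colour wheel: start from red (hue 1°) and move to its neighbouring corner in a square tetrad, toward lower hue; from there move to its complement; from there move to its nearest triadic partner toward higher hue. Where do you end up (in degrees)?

211°

1 − 90 = -89 → -89 + 360 = 271°   (square ↓)
271 + 180 = 451 → 451 − 360 = 91°   (complement)
91 + 120 = 211°   (triadic ↑)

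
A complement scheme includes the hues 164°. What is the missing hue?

The complement sits 180° across the wheel.
The full set through 164° is {164°, 344°}.
Given {164°}, the missing hue is 344°.

344°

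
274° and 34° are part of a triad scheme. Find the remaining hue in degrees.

A triad places three hues 120° apart.
The full set through 34° is {34°, 154°, 274°}.
Given {34°, 274°}, the missing hue is 154°.

154°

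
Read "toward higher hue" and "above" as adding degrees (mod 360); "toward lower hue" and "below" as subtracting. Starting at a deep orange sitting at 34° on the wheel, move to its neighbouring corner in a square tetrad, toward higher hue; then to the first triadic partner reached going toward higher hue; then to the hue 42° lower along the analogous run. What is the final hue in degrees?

202°

34 + 90 = 124°   (square ↑)
124 + 120 = 244°   (triadic ↑)
244 − 42 = 202°   (analog 42° ↓)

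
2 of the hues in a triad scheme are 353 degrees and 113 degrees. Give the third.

233°

A triad places three hues 120° apart.
The full set through 113° is {113°, 233°, 353°}.
Given {113°, 353°}, the missing hue is 233°.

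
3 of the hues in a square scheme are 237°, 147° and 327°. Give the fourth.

A square tetradic scheme places four hues every 90°.
The full set through 147° is {57°, 147°, 237°, 327°}.
Given {147°, 237°, 327°}, the missing hue is 57°.

57°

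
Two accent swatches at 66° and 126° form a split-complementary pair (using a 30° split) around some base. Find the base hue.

The accents sit 30° either side of the complement, so the complement is their short-arc midpoint on the wheel.
Short-arc midpoint of 66° and 126°: 96°.
Base is 180° from the complement: 96 − 180 = -84 → -84 + 360 = 276°

276°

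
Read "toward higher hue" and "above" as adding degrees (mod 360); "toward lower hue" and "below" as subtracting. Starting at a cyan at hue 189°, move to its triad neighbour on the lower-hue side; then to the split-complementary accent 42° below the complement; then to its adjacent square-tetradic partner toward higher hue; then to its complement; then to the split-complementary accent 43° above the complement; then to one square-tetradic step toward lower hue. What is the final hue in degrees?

250°

triadic ↓ −120°: 189 − 120 = 69°
split-comp 42° ↓ +138°: 69 + 138 = 207°
square ↑ +90°: 207 + 90 = 297°
complement +180°: 297 + 180 = 477 → 477 − 360 = 117°
split-comp 43° ↑ +223°: 117 + 223 = 340°
square ↓ −90°: 340 − 90 = 250°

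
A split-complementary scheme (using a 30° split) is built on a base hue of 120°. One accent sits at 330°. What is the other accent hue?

Split-complementary hues sit 30° either side of the complement.
Complement of the base 120°: 120 + 180 = 300°
The given accent 330° is 30° one side of 300°; the other accent sits 30° the other side: 300 − 30 = 270°

270°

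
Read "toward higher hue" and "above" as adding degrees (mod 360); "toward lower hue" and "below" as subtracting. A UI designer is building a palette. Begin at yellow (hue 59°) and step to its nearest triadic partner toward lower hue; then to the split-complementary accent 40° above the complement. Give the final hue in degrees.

59 − 120 = -61 → -61 + 360 = 299°   (triadic ↓)
299 + 220 = 519 → 519 − 360 = 159°   (split-comp 40° ↑)

159°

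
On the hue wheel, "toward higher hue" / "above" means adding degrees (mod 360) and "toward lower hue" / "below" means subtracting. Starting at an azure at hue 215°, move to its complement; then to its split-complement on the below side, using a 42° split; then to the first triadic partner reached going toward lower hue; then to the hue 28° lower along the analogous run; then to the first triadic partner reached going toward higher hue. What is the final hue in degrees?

145°

215 + 180 = 395 → 395 − 360 = 35°   (complement)
35 + 138 = 173°   (split-comp 42° ↓)
173 − 120 = 53°   (triadic ↓)
53 − 28 = 25°   (analog 28° ↓)
25 + 120 = 145°   (triadic ↑)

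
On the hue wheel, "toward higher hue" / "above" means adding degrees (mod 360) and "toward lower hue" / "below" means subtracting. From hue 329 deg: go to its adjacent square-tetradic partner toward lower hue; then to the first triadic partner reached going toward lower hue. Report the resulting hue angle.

119°

square ↓ −90°: 329 − 90 = 239°
triadic ↓ −120°: 239 − 120 = 119°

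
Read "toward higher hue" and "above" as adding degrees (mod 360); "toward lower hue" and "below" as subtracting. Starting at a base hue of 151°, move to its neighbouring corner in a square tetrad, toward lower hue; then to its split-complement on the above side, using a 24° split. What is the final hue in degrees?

151 − 90 = 61°   (square ↓)
61 + 204 = 265°   (split-comp 24° ↑)

265°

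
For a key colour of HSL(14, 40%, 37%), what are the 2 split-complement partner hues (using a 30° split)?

Split-complementary hues sit 30° either side of the complement.
Complement of 14°: 14 + 180 = 194°
194 − 30 = 164°
194 + 30 = 224°

164° and 224°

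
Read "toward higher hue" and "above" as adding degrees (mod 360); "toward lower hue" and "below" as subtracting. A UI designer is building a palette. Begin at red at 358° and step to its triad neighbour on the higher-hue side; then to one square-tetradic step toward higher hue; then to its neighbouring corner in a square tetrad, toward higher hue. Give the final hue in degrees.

298°

triadic ↑ +120°: 358 + 120 = 478 → 478 − 360 = 118°
square ↑ +90°: 118 + 90 = 208°
square ↑ +90°: 208 + 90 = 298°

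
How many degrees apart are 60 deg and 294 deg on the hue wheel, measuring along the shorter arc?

|60 − 294| = 234.
The shorter arc is 360 − 234 = 126°.

126°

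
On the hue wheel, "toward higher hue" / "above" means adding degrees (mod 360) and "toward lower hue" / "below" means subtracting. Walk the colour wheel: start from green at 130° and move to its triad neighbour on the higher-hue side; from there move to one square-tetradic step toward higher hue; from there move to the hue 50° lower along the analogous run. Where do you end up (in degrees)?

130 + 120 = 250°   (triadic ↑)
250 + 90 = 340°   (square ↑)
340 − 50 = 290°   (analog 50° ↓)

290°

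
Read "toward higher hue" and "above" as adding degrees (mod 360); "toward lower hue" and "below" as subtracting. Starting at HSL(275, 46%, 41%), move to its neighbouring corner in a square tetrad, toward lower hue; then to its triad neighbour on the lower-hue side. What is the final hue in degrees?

65°

−90° (square ↓): 275 − 90 = 185°
−120° (triadic ↓): 185 − 120 = 65°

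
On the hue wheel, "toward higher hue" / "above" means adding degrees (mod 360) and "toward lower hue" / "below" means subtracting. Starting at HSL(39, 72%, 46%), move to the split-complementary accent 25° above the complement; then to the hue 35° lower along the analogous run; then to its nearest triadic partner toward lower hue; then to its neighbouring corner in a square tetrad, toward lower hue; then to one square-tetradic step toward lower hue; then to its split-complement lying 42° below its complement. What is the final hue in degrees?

split-comp 25° ↑ +205°: 39 + 205 = 244°
analog 35° ↓ −35°: 244 − 35 = 209°
triadic ↓ −120°: 209 − 120 = 89°
square ↓ −90°: 89 − 90 = -1 → -1 + 360 = 359°
square ↓ −90°: 359 − 90 = 269°
split-comp 42° ↓ +138°: 269 + 138 = 407 → 407 − 360 = 47°

47°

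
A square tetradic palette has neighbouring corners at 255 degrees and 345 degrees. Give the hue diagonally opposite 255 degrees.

75°

A square tetradic scheme places four hues 90° apart; opposite corners are 180° apart.
255 + 180 = 435 → 435 − 360 = 75°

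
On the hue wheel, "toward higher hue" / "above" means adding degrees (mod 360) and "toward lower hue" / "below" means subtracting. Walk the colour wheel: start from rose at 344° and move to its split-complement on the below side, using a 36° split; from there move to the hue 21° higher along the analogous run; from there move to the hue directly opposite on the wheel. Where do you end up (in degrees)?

split-comp 36° ↓ +144°: 344 + 144 = 488 → 488 − 360 = 128°
analog 21° ↑ +21°: 128 + 21 = 149°
complement +180°: 149 + 180 = 329°

329°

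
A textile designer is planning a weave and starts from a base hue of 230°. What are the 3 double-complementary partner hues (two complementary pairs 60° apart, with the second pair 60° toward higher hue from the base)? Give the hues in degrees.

230 + 60 = 290°
230 + 180 = 410 → 410 − 360 = 50°
230 + 240 = 470 → 470 − 360 = 110°

290°, 50°, and 110°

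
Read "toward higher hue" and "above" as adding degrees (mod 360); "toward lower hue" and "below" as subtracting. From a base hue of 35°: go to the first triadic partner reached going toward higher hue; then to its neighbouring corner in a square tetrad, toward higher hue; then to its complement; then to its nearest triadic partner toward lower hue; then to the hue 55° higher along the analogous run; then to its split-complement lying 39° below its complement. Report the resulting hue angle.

+120° (triadic ↑): 35 + 120 = 155°
+90° (square ↑): 155 + 90 = 245°
+180° (complement): 245 + 180 = 425 → 425 − 360 = 65°
−120° (triadic ↓): 65 − 120 = -55 → -55 + 360 = 305°
+55° (analog 55° ↑): 305 + 55 = 360 → 360 − 360 = 0°
+141° (split-comp 39° ↓): 0 + 141 = 141°

141°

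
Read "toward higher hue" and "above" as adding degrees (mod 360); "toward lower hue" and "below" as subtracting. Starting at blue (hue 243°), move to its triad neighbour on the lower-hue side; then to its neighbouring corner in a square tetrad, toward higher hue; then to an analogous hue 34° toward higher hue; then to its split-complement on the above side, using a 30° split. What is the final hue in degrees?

97°

triadic ↓ −120°: 243 − 120 = 123°
square ↑ +90°: 123 + 90 = 213°
analog 34° ↑ +34°: 213 + 34 = 247°
split-comp 30° ↑ +210°: 247 + 210 = 457 → 457 − 360 = 97°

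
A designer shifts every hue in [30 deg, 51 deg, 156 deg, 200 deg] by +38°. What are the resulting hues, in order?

68°, 89°, 194°, 238°

30 + 38 = 68°
51 + 38 = 89°
156 + 38 = 194°
200 + 38 = 238°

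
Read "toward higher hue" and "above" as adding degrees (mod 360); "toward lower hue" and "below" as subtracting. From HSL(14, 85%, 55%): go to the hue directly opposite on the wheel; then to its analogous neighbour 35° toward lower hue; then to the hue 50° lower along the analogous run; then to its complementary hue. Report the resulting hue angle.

289°

complement +180°: 14 + 180 = 194°
analog 35° ↓ −35°: 194 − 35 = 159°
analog 50° ↓ −50°: 159 − 50 = 109°
complement +180°: 109 + 180 = 289°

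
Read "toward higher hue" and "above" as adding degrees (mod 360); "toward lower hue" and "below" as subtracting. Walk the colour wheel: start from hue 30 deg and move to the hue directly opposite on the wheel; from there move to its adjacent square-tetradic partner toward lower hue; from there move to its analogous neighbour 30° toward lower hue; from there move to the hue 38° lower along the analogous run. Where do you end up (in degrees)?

52°

+180° (complement): 30 + 180 = 210°
−90° (square ↓): 210 − 90 = 120°
−30° (analog 30° ↓): 120 − 30 = 90°
−38° (analog 38° ↓): 90 − 38 = 52°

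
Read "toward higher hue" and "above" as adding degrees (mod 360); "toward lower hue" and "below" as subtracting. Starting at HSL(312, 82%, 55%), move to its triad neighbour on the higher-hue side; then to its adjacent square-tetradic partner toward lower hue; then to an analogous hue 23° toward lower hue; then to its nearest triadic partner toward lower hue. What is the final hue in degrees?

+120° (triadic ↑): 312 + 120 = 432 → 432 − 360 = 72°
−90° (square ↓): 72 − 90 = -18 → -18 + 360 = 342°
−23° (analog 23° ↓): 342 − 23 = 319°
−120° (triadic ↓): 319 − 120 = 199°

199°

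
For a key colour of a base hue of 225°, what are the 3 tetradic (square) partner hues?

315°, 45°, and 135°

225 + 90 = 315°
225 + 180 = 405 → 405 − 360 = 45°
225 + 270 = 495 → 495 − 360 = 135°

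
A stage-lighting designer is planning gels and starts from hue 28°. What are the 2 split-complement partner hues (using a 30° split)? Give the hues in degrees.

178° and 238°

Complement of 28°: 28 + 180 = 208°
208 − 30 = 178°
208 + 30 = 238°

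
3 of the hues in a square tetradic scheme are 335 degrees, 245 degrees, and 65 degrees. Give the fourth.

A square tetradic scheme places four hues every 90°.
The full set through 65° is {65°, 155°, 245°, 335°}.
Given {65°, 245°, 335°}, the missing hue is 155°.

155°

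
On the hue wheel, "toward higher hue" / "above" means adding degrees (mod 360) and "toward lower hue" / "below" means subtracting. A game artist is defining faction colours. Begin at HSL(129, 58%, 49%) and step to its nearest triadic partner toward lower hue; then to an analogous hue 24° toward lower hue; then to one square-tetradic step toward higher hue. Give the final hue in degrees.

−120° (triadic ↓): 129 − 120 = 9°
−24° (analog 24° ↓): 9 − 24 = -15 → -15 + 360 = 345°
+90° (square ↑): 345 + 90 = 435 → 435 − 360 = 75°

75°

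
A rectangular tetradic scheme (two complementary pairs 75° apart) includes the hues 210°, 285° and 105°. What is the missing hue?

A rectangular tetradic uses two complementary pairs 75° apart: offsets 0°, 75°, 180°, 255°.
Among {105°, 210°, 285°}, 285° and 105° are a 180° pair.
The remaining hue 210° needs its own complement: 210 + 180 = 390 → 390 − 360 = 30°

30°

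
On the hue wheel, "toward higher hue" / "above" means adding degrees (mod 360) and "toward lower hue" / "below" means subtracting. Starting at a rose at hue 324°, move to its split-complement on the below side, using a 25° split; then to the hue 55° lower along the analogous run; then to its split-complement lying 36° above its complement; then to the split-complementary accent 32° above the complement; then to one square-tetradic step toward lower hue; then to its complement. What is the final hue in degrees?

324 + 155 = 479 → 479 − 360 = 119°   (split-comp 25° ↓)
119 − 55 = 64°   (analog 55° ↓)
64 + 216 = 280°   (split-comp 36° ↑)
280 + 212 = 492 → 492 − 360 = 132°   (split-comp 32° ↑)
132 − 90 = 42°   (square ↓)
42 + 180 = 222°   (complement)

222°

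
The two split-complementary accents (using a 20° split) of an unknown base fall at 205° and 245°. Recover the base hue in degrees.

45°

The accents sit 20° either side of the complement, so the complement is their short-arc midpoint on the wheel.
Short-arc midpoint of 205° and 245°: 225°.
Base is 180° from the complement: 225 − 180 = 45°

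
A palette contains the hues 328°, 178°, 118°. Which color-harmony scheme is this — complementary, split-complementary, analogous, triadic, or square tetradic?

split-complementary

Sort the hues: 118°, 178°, 328°.
Successive gaps around the wheel: 60°, 150°, 150°.
Two 150° gaps and one 60° gap — a base hue opposite a pair of accents 30° either side of its complement — is the split-complementary pattern.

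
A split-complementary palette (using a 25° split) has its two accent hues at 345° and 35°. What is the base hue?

The accents sit 25° either side of the complement, so the complement is their short-arc midpoint on the wheel.
Short-arc midpoint of 345° and 35°: 10°.
Base is 180° from the complement: 10 − 180 = -170 → -170 + 360 = 190°

190°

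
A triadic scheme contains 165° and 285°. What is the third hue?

A triad spaces three hues 120° apart.
The full set is {45°, 165°, 285°}.

45°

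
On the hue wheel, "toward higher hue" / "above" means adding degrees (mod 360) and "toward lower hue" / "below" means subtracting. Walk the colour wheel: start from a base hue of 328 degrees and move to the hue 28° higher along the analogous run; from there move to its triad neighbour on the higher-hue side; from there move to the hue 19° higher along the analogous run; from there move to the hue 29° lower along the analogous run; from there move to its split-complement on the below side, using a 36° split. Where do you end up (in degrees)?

250°

+28° (analog 28° ↑): 328 + 28 = 356°
+120° (triadic ↑): 356 + 120 = 476 → 476 − 360 = 116°
+19° (analog 19° ↑): 116 + 19 = 135°
−29° (analog 29° ↓): 135 − 29 = 106°
+144° (split-comp 36° ↓): 106 + 144 = 250°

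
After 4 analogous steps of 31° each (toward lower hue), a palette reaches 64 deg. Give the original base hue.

4 steps of 31° (toward lower hue) give a net shift of −124°.
Start = end − shift: 64 + 124 = 188°

188°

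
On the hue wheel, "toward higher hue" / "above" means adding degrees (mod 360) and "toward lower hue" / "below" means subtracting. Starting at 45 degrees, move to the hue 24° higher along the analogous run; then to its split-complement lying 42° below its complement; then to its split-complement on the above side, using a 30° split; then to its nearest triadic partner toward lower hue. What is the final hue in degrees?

297°

+24° (analog 24° ↑): 45 + 24 = 69°
+138° (split-comp 42° ↓): 69 + 138 = 207°
+210° (split-comp 30° ↑): 207 + 210 = 417 → 417 − 360 = 57°
−120° (triadic ↓): 57 − 120 = -63 → -63 + 360 = 297°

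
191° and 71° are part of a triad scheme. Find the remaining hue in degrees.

A triad places three hues 120° apart.
The full set through 71° is {71°, 191°, 311°}.
Given {71°, 191°}, the missing hue is 311°.

311°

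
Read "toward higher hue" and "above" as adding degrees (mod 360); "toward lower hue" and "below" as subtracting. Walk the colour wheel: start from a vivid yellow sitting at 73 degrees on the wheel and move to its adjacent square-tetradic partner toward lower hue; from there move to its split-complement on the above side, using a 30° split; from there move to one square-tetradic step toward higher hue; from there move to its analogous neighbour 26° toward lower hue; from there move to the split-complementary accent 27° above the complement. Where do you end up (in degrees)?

104°

−90° (square ↓): 73 − 90 = -17 → -17 + 360 = 343°
+210° (split-comp 30° ↑): 343 + 210 = 553 → 553 − 360 = 193°
+90° (square ↑): 193 + 90 = 283°
−26° (analog 26° ↓): 283 − 26 = 257°
+207° (split-comp 27° ↑): 257 + 207 = 464 → 464 − 360 = 104°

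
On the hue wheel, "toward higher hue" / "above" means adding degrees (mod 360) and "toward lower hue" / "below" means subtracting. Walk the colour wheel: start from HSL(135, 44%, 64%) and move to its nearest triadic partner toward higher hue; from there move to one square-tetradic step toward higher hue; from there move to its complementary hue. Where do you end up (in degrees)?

165°

135 + 120 = 255°   (triadic ↑)
255 + 90 = 345°   (square ↑)
345 + 180 = 525 → 525 − 360 = 165°   (complement)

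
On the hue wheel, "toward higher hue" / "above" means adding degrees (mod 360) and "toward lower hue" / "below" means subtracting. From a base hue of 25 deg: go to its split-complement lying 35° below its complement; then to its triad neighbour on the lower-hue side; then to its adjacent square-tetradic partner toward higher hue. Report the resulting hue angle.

140°

split-comp 35° ↓ +145°: 25 + 145 = 170°
triadic ↓ −120°: 170 − 120 = 50°
square ↑ +90°: 50 + 90 = 140°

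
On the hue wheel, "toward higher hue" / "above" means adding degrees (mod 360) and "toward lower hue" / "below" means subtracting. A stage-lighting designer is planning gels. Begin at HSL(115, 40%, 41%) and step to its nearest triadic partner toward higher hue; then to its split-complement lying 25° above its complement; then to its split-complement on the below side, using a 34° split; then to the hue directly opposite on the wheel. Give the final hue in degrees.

46°

115 + 120 = 235°   (triadic ↑)
235 + 205 = 440 → 440 − 360 = 80°   (split-comp 25° ↑)
80 + 146 = 226°   (split-comp 34° ↓)
226 + 180 = 406 → 406 − 360 = 46°   (complement)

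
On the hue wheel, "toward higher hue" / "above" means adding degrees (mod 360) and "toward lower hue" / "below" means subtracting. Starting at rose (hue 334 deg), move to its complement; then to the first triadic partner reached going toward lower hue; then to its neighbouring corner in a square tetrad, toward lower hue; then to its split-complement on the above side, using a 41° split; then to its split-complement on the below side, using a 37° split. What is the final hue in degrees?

+180° (complement): 334 + 180 = 514 → 514 − 360 = 154°
−120° (triadic ↓): 154 − 120 = 34°
−90° (square ↓): 34 − 90 = -56 → -56 + 360 = 304°
+221° (split-comp 41° ↑): 304 + 221 = 525 → 525 − 360 = 165°
+143° (split-comp 37° ↓): 165 + 143 = 308°

308°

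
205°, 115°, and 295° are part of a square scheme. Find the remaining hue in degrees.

A square tetradic scheme places four hues every 90°.
The full set through 115° is {25°, 115°, 205°, 295°}.
Given {115°, 205°, 295°}, the missing hue is 25°.

25°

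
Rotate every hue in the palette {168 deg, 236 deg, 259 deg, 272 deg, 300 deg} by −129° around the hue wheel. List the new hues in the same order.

168 − 129 = 39°
236 − 129 = 107°
259 − 129 = 130°
272 − 129 = 143°
300 − 129 = 171°

39°, 107°, 130°, 143°, 171°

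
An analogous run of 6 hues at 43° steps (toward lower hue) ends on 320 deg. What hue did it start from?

175°

5 steps of 43° (toward lower hue) give a net shift of −215°.
Start = end − shift: 320 + 215 = 535 → 535 − 360 = 175°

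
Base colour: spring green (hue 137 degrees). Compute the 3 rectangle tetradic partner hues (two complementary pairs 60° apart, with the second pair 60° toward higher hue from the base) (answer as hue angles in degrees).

A rectangular tetradic uses two complementary pairs 60° apart: offsets 0°, 60°, 180°, 240°.
137 + 60 = 197°
137 + 180 = 317°
137 + 240 = 377 → 377 − 360 = 17°

197°, 317°, and 17°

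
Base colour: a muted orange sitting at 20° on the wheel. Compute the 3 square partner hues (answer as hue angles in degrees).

110°, 200° and 290°

A square tetradic scheme places four hues every 90°.
20 + 90 = 110°
20 + 180 = 200°
20 + 270 = 290°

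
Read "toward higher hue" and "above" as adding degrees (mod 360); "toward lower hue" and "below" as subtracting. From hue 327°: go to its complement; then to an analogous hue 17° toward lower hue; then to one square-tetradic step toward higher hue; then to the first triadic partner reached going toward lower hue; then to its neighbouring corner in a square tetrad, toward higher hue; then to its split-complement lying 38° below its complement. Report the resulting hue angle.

332°

+180° (complement): 327 + 180 = 507 → 507 − 360 = 147°
−17° (analog 17° ↓): 147 − 17 = 130°
+90° (square ↑): 130 + 90 = 220°
−120° (triadic ↓): 220 − 120 = 100°
+90° (square ↑): 100 + 90 = 190°
+142° (split-comp 38° ↓): 190 + 142 = 332°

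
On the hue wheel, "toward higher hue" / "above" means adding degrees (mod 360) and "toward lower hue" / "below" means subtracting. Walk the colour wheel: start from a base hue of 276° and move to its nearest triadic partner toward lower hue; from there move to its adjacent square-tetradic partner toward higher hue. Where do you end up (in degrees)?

triadic ↓ −120°: 276 − 120 = 156°
square ↑ +90°: 156 + 90 = 246°

246°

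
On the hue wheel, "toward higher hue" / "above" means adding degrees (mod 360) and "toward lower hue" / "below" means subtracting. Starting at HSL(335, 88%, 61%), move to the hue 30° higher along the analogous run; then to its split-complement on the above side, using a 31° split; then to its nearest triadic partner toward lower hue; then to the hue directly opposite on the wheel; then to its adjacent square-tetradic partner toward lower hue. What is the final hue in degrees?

186°

+30° (analog 30° ↑): 335 + 30 = 365 → 365 − 360 = 5°
+211° (split-comp 31° ↑): 5 + 211 = 216°
−120° (triadic ↓): 216 − 120 = 96°
+180° (complement): 96 + 180 = 276°
−90° (square ↓): 276 − 90 = 186°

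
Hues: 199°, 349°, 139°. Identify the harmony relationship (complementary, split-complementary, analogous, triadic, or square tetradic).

split-complementary

Sort the hues: 139°, 199°, 349°.
Successive gaps around the wheel: 60°, 150°, 150°.
Two 150° gaps and one 60° gap — a base hue opposite a pair of accents 30° either side of its complement — is the split-complementary pattern.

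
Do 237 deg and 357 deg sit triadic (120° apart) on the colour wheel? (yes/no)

yes

Angular distance: |237 − 357| = 120 = 120°.
Triadic (120° apart) requires 120°.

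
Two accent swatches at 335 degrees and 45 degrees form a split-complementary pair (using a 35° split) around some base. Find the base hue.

The accents sit 35° either side of the complement, so the complement is their short-arc midpoint on the wheel.
Short-arc midpoint of 335° and 45°: 10°.
Base is 180° from the complement: 10 − 180 = -170 → -170 + 360 = 190°

190°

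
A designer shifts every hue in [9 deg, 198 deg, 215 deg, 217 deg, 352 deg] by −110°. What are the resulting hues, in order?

259°, 88°, 105°, 107°, 242°

9 − 110 = -101 → -101 + 360 = 259°
198 − 110 = 88°
215 − 110 = 105°
217 − 110 = 107°
352 − 110 = 242°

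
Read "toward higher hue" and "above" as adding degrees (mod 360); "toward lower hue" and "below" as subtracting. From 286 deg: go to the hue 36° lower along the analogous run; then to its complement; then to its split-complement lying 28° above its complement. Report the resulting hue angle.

286 − 36 = 250°   (analog 36° ↓)
250 + 180 = 430 → 430 − 360 = 70°   (complement)
70 + 208 = 278°   (split-comp 28° ↑)

278°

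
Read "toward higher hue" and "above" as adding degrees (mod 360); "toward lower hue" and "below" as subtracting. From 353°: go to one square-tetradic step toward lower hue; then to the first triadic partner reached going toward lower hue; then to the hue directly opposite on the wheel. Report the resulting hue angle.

323°

353 − 90 = 263°   (square ↓)
263 − 120 = 143°   (triadic ↓)
143 + 180 = 323°   (complement)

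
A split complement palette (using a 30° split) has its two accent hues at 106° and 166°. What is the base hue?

The accents sit 30° either side of the complement, so the complement is their short-arc midpoint on the wheel.
Short-arc midpoint of 106° and 166°: 136°.
Base is 180° from the complement: 136 − 180 = -44 → -44 + 360 = 316°

316°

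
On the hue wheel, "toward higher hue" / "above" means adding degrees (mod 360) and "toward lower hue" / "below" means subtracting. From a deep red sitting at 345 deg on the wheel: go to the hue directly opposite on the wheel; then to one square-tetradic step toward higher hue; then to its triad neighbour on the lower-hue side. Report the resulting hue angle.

+180° (complement): 345 + 180 = 525 → 525 − 360 = 165°
+90° (square ↑): 165 + 90 = 255°
−120° (triadic ↓): 255 − 120 = 135°

135°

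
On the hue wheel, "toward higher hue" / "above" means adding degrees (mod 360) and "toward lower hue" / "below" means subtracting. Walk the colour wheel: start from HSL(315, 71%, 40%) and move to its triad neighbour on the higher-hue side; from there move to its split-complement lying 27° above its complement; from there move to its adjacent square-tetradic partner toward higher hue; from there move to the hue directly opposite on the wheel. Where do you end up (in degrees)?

triadic ↑ +120°: 315 + 120 = 435 → 435 − 360 = 75°
split-comp 27° ↑ +207°: 75 + 207 = 282°
square ↑ +90°: 282 + 90 = 372 → 372 − 360 = 12°
complement +180°: 12 + 180 = 192°

192°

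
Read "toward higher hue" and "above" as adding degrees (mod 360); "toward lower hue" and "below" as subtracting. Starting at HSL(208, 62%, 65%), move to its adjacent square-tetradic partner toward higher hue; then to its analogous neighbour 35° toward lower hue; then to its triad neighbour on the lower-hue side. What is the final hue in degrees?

square ↑ +90°: 208 + 90 = 298°
analog 35° ↓ −35°: 298 − 35 = 263°
triadic ↓ −120°: 263 − 120 = 143°

143°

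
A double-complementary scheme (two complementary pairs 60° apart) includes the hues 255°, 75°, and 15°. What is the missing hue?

A rectangular tetradic uses two complementary pairs 60° apart: offsets 0°, 60°, 180°, 240°.
Among {15°, 75°, 255°}, 255° and 75° are a 180° pair.
The remaining hue 15° needs its own complement: 15 + 180 = 195°

195°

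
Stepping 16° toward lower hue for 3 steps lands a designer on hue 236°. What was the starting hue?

284°

3 steps of 16° (toward lower hue) give a net shift of −48°.
Start = end − shift: 236 + 48 = 284°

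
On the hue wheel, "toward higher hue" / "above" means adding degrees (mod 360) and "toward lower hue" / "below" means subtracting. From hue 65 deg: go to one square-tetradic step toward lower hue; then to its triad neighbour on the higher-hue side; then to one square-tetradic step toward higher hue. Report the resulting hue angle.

−90° (square ↓): 65 − 90 = -25 → -25 + 360 = 335°
+120° (triadic ↑): 335 + 120 = 455 → 455 − 360 = 95°
+90° (square ↑): 95 + 90 = 185°

185°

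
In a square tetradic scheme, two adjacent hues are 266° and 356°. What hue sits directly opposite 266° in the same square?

A square tetradic scheme places four hues 90° apart; opposite corners are 180° apart.
266 + 180 = 446 → 446 − 360 = 86°

86°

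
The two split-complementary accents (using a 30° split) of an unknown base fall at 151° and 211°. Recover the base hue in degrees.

The accents sit 30° either side of the complement, so the complement is their short-arc midpoint on the wheel.
Short-arc midpoint of 151° and 211°: 181°.
Base is 180° from the complement: 181 − 180 = 1°

1°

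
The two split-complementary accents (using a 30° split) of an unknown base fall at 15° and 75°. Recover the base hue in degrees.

The accents sit 30° either side of the complement, so the complement is their short-arc midpoint on the wheel.
Short-arc midpoint of 15° and 75°: 45°.
Base is 180° from the complement: 45 − 180 = -135 → -135 + 360 = 225°

225°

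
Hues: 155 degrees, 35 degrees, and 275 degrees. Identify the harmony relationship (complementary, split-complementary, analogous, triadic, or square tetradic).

triadic

Sort the hues: 35°, 155°, 275°.
Successive gaps around the wheel: 120°, 120°, 120°.
Three hues equally spaced 120° apart form a triad.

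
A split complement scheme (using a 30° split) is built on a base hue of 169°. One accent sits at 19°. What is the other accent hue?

Split-complementary hues sit 30° either side of the complement.
Complement of the base 169°: 169 + 180 = 349°
The given accent 19° is 30° one side of 349°; the other accent sits 30° the other side: 349 − 30 = 319°

319°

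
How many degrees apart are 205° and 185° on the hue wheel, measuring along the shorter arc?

20°

|205 − 185| = 20.
20 ≤ 180, so the shorter arc is 20°.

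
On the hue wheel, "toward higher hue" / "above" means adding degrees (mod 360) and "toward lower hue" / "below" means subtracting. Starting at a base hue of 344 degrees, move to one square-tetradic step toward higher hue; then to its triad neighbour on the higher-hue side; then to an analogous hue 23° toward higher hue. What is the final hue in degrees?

217°

+90° (square ↑): 344 + 90 = 434 → 434 − 360 = 74°
+120° (triadic ↑): 74 + 120 = 194°
+23° (analog 23° ↑): 194 + 23 = 217°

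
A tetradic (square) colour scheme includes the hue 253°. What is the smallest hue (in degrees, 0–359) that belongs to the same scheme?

A square tetradic scheme places four hues every 90°.
The full set through 253° is {73°, 163°, 253°, 343°}.

73°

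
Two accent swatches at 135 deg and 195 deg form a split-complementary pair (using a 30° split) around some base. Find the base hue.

345°

The accents sit 30° either side of the complement, so the complement is their short-arc midpoint on the wheel.
Short-arc midpoint of 135° and 195°: 165°.
Base is 180° from the complement: 165 − 180 = -15 → -15 + 360 = 345°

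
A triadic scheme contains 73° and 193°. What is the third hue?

A triad spaces three hues 120° apart.
The full set is {73°, 193°, 313°}.

313°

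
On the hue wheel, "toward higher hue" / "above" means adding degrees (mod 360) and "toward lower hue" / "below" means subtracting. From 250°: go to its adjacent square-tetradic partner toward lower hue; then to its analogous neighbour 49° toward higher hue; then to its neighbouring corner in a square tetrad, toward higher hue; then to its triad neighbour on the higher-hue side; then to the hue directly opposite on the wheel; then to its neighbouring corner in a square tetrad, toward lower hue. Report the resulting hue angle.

−90° (square ↓): 250 − 90 = 160°
+49° (analog 49° ↑): 160 + 49 = 209°
+90° (square ↑): 209 + 90 = 299°
+120° (triadic ↑): 299 + 120 = 419 → 419 − 360 = 59°
+180° (complement): 59 + 180 = 239°
−90° (square ↓): 239 − 90 = 149°

149°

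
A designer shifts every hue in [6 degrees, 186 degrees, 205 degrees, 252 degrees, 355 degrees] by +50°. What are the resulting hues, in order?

6 + 50 = 56°
186 + 50 = 236°
205 + 50 = 255°
252 + 50 = 302°
355 + 50 = 405 → 405 − 360 = 45°

56°, 236°, 255°, 302°, 45°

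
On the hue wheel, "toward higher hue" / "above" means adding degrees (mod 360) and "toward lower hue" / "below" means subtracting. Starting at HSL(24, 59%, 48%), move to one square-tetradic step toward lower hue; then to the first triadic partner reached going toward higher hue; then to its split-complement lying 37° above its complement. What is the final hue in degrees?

271°

square ↓ −90°: 24 − 90 = -66 → -66 + 360 = 294°
triadic ↑ +120°: 294 + 120 = 414 → 414 − 360 = 54°
split-comp 37° ↑ +217°: 54 + 217 = 271°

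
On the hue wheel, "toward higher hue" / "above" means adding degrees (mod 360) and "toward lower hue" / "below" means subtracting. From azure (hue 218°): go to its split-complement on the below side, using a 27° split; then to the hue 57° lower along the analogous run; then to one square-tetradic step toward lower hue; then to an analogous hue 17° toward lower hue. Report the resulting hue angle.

207°

+153° (split-comp 27° ↓): 218 + 153 = 371 → 371 − 360 = 11°
−57° (analog 57° ↓): 11 − 57 = -46 → -46 + 360 = 314°
−90° (square ↓): 314 − 90 = 224°
−17° (analog 17° ↓): 224 − 17 = 207°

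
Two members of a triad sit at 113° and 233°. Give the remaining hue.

353°

A triad spaces three hues 120° apart.
The full set is {113°, 233°, 353°}.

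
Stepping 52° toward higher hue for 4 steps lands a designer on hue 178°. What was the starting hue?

4 steps of 52° (toward higher hue) give a net shift of +208°.
Start = end − shift: 178 − 208 = -30 → -30 + 360 = 330°

330°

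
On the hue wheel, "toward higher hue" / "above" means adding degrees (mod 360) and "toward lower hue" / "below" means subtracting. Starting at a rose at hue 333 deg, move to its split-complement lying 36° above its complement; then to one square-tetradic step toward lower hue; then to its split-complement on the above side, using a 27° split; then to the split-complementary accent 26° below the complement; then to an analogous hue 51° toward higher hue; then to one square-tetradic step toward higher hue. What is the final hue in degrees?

split-comp 36° ↑ +216°: 333 + 216 = 549 → 549 − 360 = 189°
square ↓ −90°: 189 − 90 = 99°
split-comp 27° ↑ +207°: 99 + 207 = 306°
split-comp 26° ↓ +154°: 306 + 154 = 460 → 460 − 360 = 100°
analog 51° ↑ +51°: 100 + 51 = 151°
square ↑ +90°: 151 + 90 = 241°

241°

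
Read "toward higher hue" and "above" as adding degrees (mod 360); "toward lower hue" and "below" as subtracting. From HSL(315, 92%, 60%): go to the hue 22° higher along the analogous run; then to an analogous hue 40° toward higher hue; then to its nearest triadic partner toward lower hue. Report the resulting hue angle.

257°

+22° (analog 22° ↑): 315 + 22 = 337°
+40° (analog 40° ↑): 337 + 40 = 377 → 377 − 360 = 17°
−120° (triadic ↓): 17 − 120 = -103 → -103 + 360 = 257°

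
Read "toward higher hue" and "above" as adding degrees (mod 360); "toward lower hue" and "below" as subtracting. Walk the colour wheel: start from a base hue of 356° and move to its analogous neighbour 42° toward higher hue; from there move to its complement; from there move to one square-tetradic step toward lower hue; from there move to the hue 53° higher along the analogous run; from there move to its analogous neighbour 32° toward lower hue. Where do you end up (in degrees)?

356 + 42 = 398 → 398 − 360 = 38°   (analog 42° ↑)
38 + 180 = 218°   (complement)
218 − 90 = 128°   (square ↓)
128 + 53 = 181°   (analog 53° ↑)
181 − 32 = 149°   (analog 32° ↓)

149°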